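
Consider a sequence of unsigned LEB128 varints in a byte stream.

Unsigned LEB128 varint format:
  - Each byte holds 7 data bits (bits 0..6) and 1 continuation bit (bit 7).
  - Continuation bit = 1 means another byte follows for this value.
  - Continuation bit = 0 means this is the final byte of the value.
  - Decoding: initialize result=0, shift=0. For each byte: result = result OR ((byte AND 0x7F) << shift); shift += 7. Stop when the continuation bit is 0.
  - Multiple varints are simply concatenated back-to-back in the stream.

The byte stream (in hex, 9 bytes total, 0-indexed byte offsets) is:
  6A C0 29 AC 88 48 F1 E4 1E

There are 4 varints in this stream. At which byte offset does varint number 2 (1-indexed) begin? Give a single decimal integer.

  byte[0]=0x6A cont=0 payload=0x6A=106: acc |= 106<<0 -> acc=106 shift=7 [end]
Varint 1: bytes[0:1] = 6A -> value 106 (1 byte(s))
  byte[1]=0xC0 cont=1 payload=0x40=64: acc |= 64<<0 -> acc=64 shift=7
  byte[2]=0x29 cont=0 payload=0x29=41: acc |= 41<<7 -> acc=5312 shift=14 [end]
Varint 2: bytes[1:3] = C0 29 -> value 5312 (2 byte(s))
  byte[3]=0xAC cont=1 payload=0x2C=44: acc |= 44<<0 -> acc=44 shift=7
  byte[4]=0x88 cont=1 payload=0x08=8: acc |= 8<<7 -> acc=1068 shift=14
  byte[5]=0x48 cont=0 payload=0x48=72: acc |= 72<<14 -> acc=1180716 shift=21 [end]
Varint 3: bytes[3:6] = AC 88 48 -> value 1180716 (3 byte(s))
  byte[6]=0xF1 cont=1 payload=0x71=113: acc |= 113<<0 -> acc=113 shift=7
  byte[7]=0xE4 cont=1 payload=0x64=100: acc |= 100<<7 -> acc=12913 shift=14
  byte[8]=0x1E cont=0 payload=0x1E=30: acc |= 30<<14 -> acc=504433 shift=21 [end]
Varint 4: bytes[6:9] = F1 E4 1E -> value 504433 (3 byte(s))

Answer: 1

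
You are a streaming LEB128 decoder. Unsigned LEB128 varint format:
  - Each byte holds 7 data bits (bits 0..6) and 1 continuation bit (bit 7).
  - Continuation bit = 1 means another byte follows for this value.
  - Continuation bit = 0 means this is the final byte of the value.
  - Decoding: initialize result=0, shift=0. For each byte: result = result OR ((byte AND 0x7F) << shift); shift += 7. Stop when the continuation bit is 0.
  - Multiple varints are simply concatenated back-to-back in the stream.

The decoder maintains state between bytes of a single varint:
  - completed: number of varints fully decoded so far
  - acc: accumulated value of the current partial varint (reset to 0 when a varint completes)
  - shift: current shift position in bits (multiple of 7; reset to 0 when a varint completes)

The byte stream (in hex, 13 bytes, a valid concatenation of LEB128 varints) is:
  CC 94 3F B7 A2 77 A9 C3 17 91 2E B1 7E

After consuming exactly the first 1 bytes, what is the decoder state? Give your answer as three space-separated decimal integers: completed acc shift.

byte[0]=0xCC cont=1 payload=0x4C: acc |= 76<<0 -> completed=0 acc=76 shift=7

Answer: 0 76 7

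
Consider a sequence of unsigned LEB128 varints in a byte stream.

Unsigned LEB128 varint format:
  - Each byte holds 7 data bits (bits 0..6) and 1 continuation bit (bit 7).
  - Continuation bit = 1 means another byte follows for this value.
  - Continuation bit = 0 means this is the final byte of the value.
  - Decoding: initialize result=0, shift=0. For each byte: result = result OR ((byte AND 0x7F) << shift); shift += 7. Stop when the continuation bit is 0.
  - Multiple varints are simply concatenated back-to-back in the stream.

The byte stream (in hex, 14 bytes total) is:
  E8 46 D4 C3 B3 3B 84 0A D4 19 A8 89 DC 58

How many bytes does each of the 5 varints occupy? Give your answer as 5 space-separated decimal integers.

  byte[0]=0xE8 cont=1 payload=0x68=104: acc |= 104<<0 -> acc=104 shift=7
  byte[1]=0x46 cont=0 payload=0x46=70: acc |= 70<<7 -> acc=9064 shift=14 [end]
Varint 1: bytes[0:2] = E8 46 -> value 9064 (2 byte(s))
  byte[2]=0xD4 cont=1 payload=0x54=84: acc |= 84<<0 -> acc=84 shift=7
  byte[3]=0xC3 cont=1 payload=0x43=67: acc |= 67<<7 -> acc=8660 shift=14
  byte[4]=0xB3 cont=1 payload=0x33=51: acc |= 51<<14 -> acc=844244 shift=21
  byte[5]=0x3B cont=0 payload=0x3B=59: acc |= 59<<21 -> acc=124576212 shift=28 [end]
Varint 2: bytes[2:6] = D4 C3 B3 3B -> value 124576212 (4 byte(s))
  byte[6]=0x84 cont=1 payload=0x04=4: acc |= 4<<0 -> acc=4 shift=7
  byte[7]=0x0A cont=0 payload=0x0A=10: acc |= 10<<7 -> acc=1284 shift=14 [end]
Varint 3: bytes[6:8] = 84 0A -> value 1284 (2 byte(s))
  byte[8]=0xD4 cont=1 payload=0x54=84: acc |= 84<<0 -> acc=84 shift=7
  byte[9]=0x19 cont=0 payload=0x19=25: acc |= 25<<7 -> acc=3284 shift=14 [end]
Varint 4: bytes[8:10] = D4 19 -> value 3284 (2 byte(s))
  byte[10]=0xA8 cont=1 payload=0x28=40: acc |= 40<<0 -> acc=40 shift=7
  byte[11]=0x89 cont=1 payload=0x09=9: acc |= 9<<7 -> acc=1192 shift=14
  byte[12]=0xDC cont=1 payload=0x5C=92: acc |= 92<<14 -> acc=1508520 shift=21
  byte[13]=0x58 cont=0 payload=0x58=88: acc |= 88<<21 -> acc=186057896 shift=28 [end]
Varint 5: bytes[10:14] = A8 89 DC 58 -> value 186057896 (4 byte(s))

Answer: 2 4 2 2 4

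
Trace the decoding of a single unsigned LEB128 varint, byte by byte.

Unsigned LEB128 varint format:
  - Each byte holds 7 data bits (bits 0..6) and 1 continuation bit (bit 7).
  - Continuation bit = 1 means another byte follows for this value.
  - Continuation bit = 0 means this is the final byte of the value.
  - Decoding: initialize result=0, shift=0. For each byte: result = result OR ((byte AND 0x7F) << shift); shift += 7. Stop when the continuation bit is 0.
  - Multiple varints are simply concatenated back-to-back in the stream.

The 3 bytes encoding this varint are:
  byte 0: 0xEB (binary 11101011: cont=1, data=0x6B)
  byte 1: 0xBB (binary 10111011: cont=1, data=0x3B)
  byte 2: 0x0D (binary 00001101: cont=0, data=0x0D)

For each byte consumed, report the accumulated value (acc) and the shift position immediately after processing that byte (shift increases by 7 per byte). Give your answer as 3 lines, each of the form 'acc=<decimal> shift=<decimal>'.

byte 0=0xEB: payload=0x6B=107, contrib = 107<<0 = 107; acc -> 107, shift -> 7
byte 1=0xBB: payload=0x3B=59, contrib = 59<<7 = 7552; acc -> 7659, shift -> 14
byte 2=0x0D: payload=0x0D=13, contrib = 13<<14 = 212992; acc -> 220651, shift -> 21

Answer: acc=107 shift=7
acc=7659 shift=14
acc=220651 shift=21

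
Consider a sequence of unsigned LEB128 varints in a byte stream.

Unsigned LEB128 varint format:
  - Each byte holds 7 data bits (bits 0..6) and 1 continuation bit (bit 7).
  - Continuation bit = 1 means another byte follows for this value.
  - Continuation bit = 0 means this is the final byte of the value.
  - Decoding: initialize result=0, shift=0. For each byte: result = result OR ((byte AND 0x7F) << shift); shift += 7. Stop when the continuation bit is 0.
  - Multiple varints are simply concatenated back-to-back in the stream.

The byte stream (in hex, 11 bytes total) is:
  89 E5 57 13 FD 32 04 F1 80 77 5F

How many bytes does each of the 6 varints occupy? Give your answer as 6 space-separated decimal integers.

Answer: 3 1 2 1 3 1

Derivation:
  byte[0]=0x89 cont=1 payload=0x09=9: acc |= 9<<0 -> acc=9 shift=7
  byte[1]=0xE5 cont=1 payload=0x65=101: acc |= 101<<7 -> acc=12937 shift=14
  byte[2]=0x57 cont=0 payload=0x57=87: acc |= 87<<14 -> acc=1438345 shift=21 [end]
Varint 1: bytes[0:3] = 89 E5 57 -> value 1438345 (3 byte(s))
  byte[3]=0x13 cont=0 payload=0x13=19: acc |= 19<<0 -> acc=19 shift=7 [end]
Varint 2: bytes[3:4] = 13 -> value 19 (1 byte(s))
  byte[4]=0xFD cont=1 payload=0x7D=125: acc |= 125<<0 -> acc=125 shift=7
  byte[5]=0x32 cont=0 payload=0x32=50: acc |= 50<<7 -> acc=6525 shift=14 [end]
Varint 3: bytes[4:6] = FD 32 -> value 6525 (2 byte(s))
  byte[6]=0x04 cont=0 payload=0x04=4: acc |= 4<<0 -> acc=4 shift=7 [end]
Varint 4: bytes[6:7] = 04 -> value 4 (1 byte(s))
  byte[7]=0xF1 cont=1 payload=0x71=113: acc |= 113<<0 -> acc=113 shift=7
  byte[8]=0x80 cont=1 payload=0x00=0: acc |= 0<<7 -> acc=113 shift=14
  byte[9]=0x77 cont=0 payload=0x77=119: acc |= 119<<14 -> acc=1949809 shift=21 [end]
Varint 5: bytes[7:10] = F1 80 77 -> value 1949809 (3 byte(s))
  byte[10]=0x5F cont=0 payload=0x5F=95: acc |= 95<<0 -> acc=95 shift=7 [end]
Varint 6: bytes[10:11] = 5F -> value 95 (1 byte(s))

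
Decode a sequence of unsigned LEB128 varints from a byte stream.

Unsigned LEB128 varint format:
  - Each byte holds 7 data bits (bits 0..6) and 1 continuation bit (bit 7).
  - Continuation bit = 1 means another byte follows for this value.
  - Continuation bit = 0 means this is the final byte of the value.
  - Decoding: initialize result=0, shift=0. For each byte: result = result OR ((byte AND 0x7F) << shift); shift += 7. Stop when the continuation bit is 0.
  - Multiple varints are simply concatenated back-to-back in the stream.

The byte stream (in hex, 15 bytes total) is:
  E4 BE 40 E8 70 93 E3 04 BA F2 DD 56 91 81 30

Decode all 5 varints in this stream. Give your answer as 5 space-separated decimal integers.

  byte[0]=0xE4 cont=1 payload=0x64=100: acc |= 100<<0 -> acc=100 shift=7
  byte[1]=0xBE cont=1 payload=0x3E=62: acc |= 62<<7 -> acc=8036 shift=14
  byte[2]=0x40 cont=0 payload=0x40=64: acc |= 64<<14 -> acc=1056612 shift=21 [end]
Varint 1: bytes[0:3] = E4 BE 40 -> value 1056612 (3 byte(s))
  byte[3]=0xE8 cont=1 payload=0x68=104: acc |= 104<<0 -> acc=104 shift=7
  byte[4]=0x70 cont=0 payload=0x70=112: acc |= 112<<7 -> acc=14440 shift=14 [end]
Varint 2: bytes[3:5] = E8 70 -> value 14440 (2 byte(s))
  byte[5]=0x93 cont=1 payload=0x13=19: acc |= 19<<0 -> acc=19 shift=7
  byte[6]=0xE3 cont=1 payload=0x63=99: acc |= 99<<7 -> acc=12691 shift=14
  byte[7]=0x04 cont=0 payload=0x04=4: acc |= 4<<14 -> acc=78227 shift=21 [end]
Varint 3: bytes[5:8] = 93 E3 04 -> value 78227 (3 byte(s))
  byte[8]=0xBA cont=1 payload=0x3A=58: acc |= 58<<0 -> acc=58 shift=7
  byte[9]=0xF2 cont=1 payload=0x72=114: acc |= 114<<7 -> acc=14650 shift=14
  byte[10]=0xDD cont=1 payload=0x5D=93: acc |= 93<<14 -> acc=1538362 shift=21
  byte[11]=0x56 cont=0 payload=0x56=86: acc |= 86<<21 -> acc=181893434 shift=28 [end]
Varint 4: bytes[8:12] = BA F2 DD 56 -> value 181893434 (4 byte(s))
  byte[12]=0x91 cont=1 payload=0x11=17: acc |= 17<<0 -> acc=17 shift=7
  byte[13]=0x81 cont=1 payload=0x01=1: acc |= 1<<7 -> acc=145 shift=14
  byte[14]=0x30 cont=0 payload=0x30=48: acc |= 48<<14 -> acc=786577 shift=21 [end]
Varint 5: bytes[12:15] = 91 81 30 -> value 786577 (3 byte(s))

Answer: 1056612 14440 78227 181893434 786577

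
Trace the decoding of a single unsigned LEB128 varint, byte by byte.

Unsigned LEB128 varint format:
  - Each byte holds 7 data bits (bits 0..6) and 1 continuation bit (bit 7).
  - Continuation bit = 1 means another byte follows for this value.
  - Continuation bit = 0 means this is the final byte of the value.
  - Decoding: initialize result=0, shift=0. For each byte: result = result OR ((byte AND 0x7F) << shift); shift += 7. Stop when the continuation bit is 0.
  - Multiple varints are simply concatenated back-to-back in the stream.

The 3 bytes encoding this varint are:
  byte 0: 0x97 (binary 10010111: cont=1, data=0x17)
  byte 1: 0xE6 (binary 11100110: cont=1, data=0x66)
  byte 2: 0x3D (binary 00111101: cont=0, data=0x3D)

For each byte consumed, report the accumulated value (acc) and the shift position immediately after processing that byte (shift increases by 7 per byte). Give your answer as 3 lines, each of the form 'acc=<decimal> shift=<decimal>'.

byte 0=0x97: payload=0x17=23, contrib = 23<<0 = 23; acc -> 23, shift -> 7
byte 1=0xE6: payload=0x66=102, contrib = 102<<7 = 13056; acc -> 13079, shift -> 14
byte 2=0x3D: payload=0x3D=61, contrib = 61<<14 = 999424; acc -> 1012503, shift -> 21

Answer: acc=23 shift=7
acc=13079 shift=14
acc=1012503 shift=21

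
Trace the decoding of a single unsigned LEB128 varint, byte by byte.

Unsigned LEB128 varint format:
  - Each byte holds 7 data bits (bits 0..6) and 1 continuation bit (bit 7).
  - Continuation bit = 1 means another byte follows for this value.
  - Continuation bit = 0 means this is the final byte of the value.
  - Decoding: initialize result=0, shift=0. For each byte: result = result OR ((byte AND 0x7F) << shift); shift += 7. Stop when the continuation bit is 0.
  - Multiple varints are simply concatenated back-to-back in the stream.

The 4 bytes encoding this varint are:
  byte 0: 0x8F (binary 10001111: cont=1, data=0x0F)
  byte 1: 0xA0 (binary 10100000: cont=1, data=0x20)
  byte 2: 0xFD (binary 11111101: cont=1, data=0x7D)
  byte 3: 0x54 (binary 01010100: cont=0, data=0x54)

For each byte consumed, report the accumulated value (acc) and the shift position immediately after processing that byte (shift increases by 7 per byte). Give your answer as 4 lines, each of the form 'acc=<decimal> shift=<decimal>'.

Answer: acc=15 shift=7
acc=4111 shift=14
acc=2052111 shift=21
acc=178212879 shift=28

Derivation:
byte 0=0x8F: payload=0x0F=15, contrib = 15<<0 = 15; acc -> 15, shift -> 7
byte 1=0xA0: payload=0x20=32, contrib = 32<<7 = 4096; acc -> 4111, shift -> 14
byte 2=0xFD: payload=0x7D=125, contrib = 125<<14 = 2048000; acc -> 2052111, shift -> 21
byte 3=0x54: payload=0x54=84, contrib = 84<<21 = 176160768; acc -> 178212879, shift -> 28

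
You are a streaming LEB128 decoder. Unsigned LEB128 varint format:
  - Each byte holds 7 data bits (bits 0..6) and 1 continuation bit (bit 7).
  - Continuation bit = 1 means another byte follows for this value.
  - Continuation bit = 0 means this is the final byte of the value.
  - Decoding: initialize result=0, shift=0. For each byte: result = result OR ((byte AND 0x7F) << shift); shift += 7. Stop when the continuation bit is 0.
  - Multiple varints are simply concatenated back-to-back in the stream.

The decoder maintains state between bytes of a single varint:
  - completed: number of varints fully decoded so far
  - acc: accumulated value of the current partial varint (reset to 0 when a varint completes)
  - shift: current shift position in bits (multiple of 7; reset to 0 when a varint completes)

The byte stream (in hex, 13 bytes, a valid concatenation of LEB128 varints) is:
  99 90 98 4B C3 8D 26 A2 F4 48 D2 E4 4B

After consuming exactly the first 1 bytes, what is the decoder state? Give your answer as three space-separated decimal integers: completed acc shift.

Answer: 0 25 7

Derivation:
byte[0]=0x99 cont=1 payload=0x19: acc |= 25<<0 -> completed=0 acc=25 shift=7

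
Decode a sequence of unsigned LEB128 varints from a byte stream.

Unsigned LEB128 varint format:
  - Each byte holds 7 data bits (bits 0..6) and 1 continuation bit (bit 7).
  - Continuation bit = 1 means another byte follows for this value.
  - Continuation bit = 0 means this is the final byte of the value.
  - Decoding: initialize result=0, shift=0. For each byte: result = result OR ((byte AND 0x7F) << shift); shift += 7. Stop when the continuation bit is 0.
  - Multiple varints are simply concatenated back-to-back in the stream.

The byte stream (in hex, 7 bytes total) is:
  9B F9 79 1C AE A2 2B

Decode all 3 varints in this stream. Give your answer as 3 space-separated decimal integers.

Answer: 1997979 28 708910

Derivation:
  byte[0]=0x9B cont=1 payload=0x1B=27: acc |= 27<<0 -> acc=27 shift=7
  byte[1]=0xF9 cont=1 payload=0x79=121: acc |= 121<<7 -> acc=15515 shift=14
  byte[2]=0x79 cont=0 payload=0x79=121: acc |= 121<<14 -> acc=1997979 shift=21 [end]
Varint 1: bytes[0:3] = 9B F9 79 -> value 1997979 (3 byte(s))
  byte[3]=0x1C cont=0 payload=0x1C=28: acc |= 28<<0 -> acc=28 shift=7 [end]
Varint 2: bytes[3:4] = 1C -> value 28 (1 byte(s))
  byte[4]=0xAE cont=1 payload=0x2E=46: acc |= 46<<0 -> acc=46 shift=7
  byte[5]=0xA2 cont=1 payload=0x22=34: acc |= 34<<7 -> acc=4398 shift=14
  byte[6]=0x2B cont=0 payload=0x2B=43: acc |= 43<<14 -> acc=708910 shift=21 [end]
Varint 3: bytes[4:7] = AE A2 2B -> value 708910 (3 byte(s))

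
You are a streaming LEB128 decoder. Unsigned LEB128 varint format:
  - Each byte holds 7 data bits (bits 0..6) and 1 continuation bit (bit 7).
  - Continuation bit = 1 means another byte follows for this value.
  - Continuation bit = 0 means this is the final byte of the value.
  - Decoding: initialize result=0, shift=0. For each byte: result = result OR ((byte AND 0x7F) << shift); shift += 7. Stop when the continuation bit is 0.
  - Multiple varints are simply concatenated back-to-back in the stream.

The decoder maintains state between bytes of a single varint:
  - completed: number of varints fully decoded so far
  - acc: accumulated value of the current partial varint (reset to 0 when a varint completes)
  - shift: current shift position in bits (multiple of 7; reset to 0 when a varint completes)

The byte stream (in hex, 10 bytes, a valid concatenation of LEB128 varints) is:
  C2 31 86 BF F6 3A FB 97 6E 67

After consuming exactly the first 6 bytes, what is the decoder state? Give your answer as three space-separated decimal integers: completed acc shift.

byte[0]=0xC2 cont=1 payload=0x42: acc |= 66<<0 -> completed=0 acc=66 shift=7
byte[1]=0x31 cont=0 payload=0x31: varint #1 complete (value=6338); reset -> completed=1 acc=0 shift=0
byte[2]=0x86 cont=1 payload=0x06: acc |= 6<<0 -> completed=1 acc=6 shift=7
byte[3]=0xBF cont=1 payload=0x3F: acc |= 63<<7 -> completed=1 acc=8070 shift=14
byte[4]=0xF6 cont=1 payload=0x76: acc |= 118<<14 -> completed=1 acc=1941382 shift=21
byte[5]=0x3A cont=0 payload=0x3A: varint #2 complete (value=123576198); reset -> completed=2 acc=0 shift=0

Answer: 2 0 0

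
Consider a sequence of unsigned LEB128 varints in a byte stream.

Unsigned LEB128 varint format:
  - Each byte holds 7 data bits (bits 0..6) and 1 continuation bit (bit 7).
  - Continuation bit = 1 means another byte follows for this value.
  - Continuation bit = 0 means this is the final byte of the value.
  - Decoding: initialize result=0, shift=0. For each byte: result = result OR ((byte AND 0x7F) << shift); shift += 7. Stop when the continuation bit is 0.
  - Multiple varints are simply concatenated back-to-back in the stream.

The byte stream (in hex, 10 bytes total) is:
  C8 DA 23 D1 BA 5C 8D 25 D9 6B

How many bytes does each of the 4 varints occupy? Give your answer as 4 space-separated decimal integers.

Answer: 3 3 2 2

Derivation:
  byte[0]=0xC8 cont=1 payload=0x48=72: acc |= 72<<0 -> acc=72 shift=7
  byte[1]=0xDA cont=1 payload=0x5A=90: acc |= 90<<7 -> acc=11592 shift=14
  byte[2]=0x23 cont=0 payload=0x23=35: acc |= 35<<14 -> acc=585032 shift=21 [end]
Varint 1: bytes[0:3] = C8 DA 23 -> value 585032 (3 byte(s))
  byte[3]=0xD1 cont=1 payload=0x51=81: acc |= 81<<0 -> acc=81 shift=7
  byte[4]=0xBA cont=1 payload=0x3A=58: acc |= 58<<7 -> acc=7505 shift=14
  byte[5]=0x5C cont=0 payload=0x5C=92: acc |= 92<<14 -> acc=1514833 shift=21 [end]
Varint 2: bytes[3:6] = D1 BA 5C -> value 1514833 (3 byte(s))
  byte[6]=0x8D cont=1 payload=0x0D=13: acc |= 13<<0 -> acc=13 shift=7
  byte[7]=0x25 cont=0 payload=0x25=37: acc |= 37<<7 -> acc=4749 shift=14 [end]
Varint 3: bytes[6:8] = 8D 25 -> value 4749 (2 byte(s))
  byte[8]=0xD9 cont=1 payload=0x59=89: acc |= 89<<0 -> acc=89 shift=7
  byte[9]=0x6B cont=0 payload=0x6B=107: acc |= 107<<7 -> acc=13785 shift=14 [end]
Varint 4: bytes[8:10] = D9 6B -> value 13785 (2 byte(s))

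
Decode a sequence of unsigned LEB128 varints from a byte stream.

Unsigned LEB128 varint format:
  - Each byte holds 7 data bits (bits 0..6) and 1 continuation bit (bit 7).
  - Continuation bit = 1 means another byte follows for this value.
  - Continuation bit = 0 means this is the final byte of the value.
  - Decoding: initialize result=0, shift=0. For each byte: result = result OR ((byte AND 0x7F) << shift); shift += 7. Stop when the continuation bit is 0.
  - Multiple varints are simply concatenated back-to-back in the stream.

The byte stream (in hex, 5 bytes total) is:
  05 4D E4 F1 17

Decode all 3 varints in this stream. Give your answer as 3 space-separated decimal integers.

Answer: 5 77 391396

Derivation:
  byte[0]=0x05 cont=0 payload=0x05=5: acc |= 5<<0 -> acc=5 shift=7 [end]
Varint 1: bytes[0:1] = 05 -> value 5 (1 byte(s))
  byte[1]=0x4D cont=0 payload=0x4D=77: acc |= 77<<0 -> acc=77 shift=7 [end]
Varint 2: bytes[1:2] = 4D -> value 77 (1 byte(s))
  byte[2]=0xE4 cont=1 payload=0x64=100: acc |= 100<<0 -> acc=100 shift=7
  byte[3]=0xF1 cont=1 payload=0x71=113: acc |= 113<<7 -> acc=14564 shift=14
  byte[4]=0x17 cont=0 payload=0x17=23: acc |= 23<<14 -> acc=391396 shift=21 [end]
Varint 3: bytes[2:5] = E4 F1 17 -> value 391396 (3 byte(s))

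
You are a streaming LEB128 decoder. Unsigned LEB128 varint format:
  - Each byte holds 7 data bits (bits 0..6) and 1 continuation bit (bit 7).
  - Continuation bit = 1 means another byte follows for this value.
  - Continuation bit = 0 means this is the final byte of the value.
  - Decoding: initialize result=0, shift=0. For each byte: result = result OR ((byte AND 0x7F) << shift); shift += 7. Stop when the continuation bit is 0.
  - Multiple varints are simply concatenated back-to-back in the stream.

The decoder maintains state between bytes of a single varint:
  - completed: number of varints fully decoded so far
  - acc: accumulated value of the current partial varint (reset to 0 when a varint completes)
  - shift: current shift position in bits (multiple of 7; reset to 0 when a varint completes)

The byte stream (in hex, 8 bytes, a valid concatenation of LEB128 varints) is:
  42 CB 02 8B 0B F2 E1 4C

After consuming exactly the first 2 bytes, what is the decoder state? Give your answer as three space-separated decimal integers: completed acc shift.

Answer: 1 75 7

Derivation:
byte[0]=0x42 cont=0 payload=0x42: varint #1 complete (value=66); reset -> completed=1 acc=0 shift=0
byte[1]=0xCB cont=1 payload=0x4B: acc |= 75<<0 -> completed=1 acc=75 shift=7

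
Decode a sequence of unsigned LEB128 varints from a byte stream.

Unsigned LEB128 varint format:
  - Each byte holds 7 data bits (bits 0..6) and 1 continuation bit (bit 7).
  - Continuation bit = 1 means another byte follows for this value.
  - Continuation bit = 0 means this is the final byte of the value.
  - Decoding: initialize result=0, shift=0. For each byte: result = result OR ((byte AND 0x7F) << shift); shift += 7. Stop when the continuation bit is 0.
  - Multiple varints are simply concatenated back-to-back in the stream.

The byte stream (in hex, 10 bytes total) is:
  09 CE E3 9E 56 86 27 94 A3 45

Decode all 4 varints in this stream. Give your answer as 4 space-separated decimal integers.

Answer: 9 180859342 4998 1134996

Derivation:
  byte[0]=0x09 cont=0 payload=0x09=9: acc |= 9<<0 -> acc=9 shift=7 [end]
Varint 1: bytes[0:1] = 09 -> value 9 (1 byte(s))
  byte[1]=0xCE cont=1 payload=0x4E=78: acc |= 78<<0 -> acc=78 shift=7
  byte[2]=0xE3 cont=1 payload=0x63=99: acc |= 99<<7 -> acc=12750 shift=14
  byte[3]=0x9E cont=1 payload=0x1E=30: acc |= 30<<14 -> acc=504270 shift=21
  byte[4]=0x56 cont=0 payload=0x56=86: acc |= 86<<21 -> acc=180859342 shift=28 [end]
Varint 2: bytes[1:5] = CE E3 9E 56 -> value 180859342 (4 byte(s))
  byte[5]=0x86 cont=1 payload=0x06=6: acc |= 6<<0 -> acc=6 shift=7
  byte[6]=0x27 cont=0 payload=0x27=39: acc |= 39<<7 -> acc=4998 shift=14 [end]
Varint 3: bytes[5:7] = 86 27 -> value 4998 (2 byte(s))
  byte[7]=0x94 cont=1 payload=0x14=20: acc |= 20<<0 -> acc=20 shift=7
  byte[8]=0xA3 cont=1 payload=0x23=35: acc |= 35<<7 -> acc=4500 shift=14
  byte[9]=0x45 cont=0 payload=0x45=69: acc |= 69<<14 -> acc=1134996 shift=21 [end]
Varint 4: bytes[7:10] = 94 A3 45 -> value 1134996 (3 byte(s))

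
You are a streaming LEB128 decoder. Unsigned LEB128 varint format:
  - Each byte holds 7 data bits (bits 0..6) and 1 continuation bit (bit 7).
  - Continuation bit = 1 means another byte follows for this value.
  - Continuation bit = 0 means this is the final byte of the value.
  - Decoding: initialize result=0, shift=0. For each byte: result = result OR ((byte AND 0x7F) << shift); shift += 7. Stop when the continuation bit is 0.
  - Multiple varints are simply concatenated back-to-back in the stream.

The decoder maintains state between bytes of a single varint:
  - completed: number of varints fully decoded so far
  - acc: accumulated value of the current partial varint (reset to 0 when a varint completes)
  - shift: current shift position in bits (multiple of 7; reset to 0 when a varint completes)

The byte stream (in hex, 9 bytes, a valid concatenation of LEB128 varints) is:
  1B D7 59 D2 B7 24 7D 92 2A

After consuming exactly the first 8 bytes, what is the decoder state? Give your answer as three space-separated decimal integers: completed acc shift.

Answer: 4 18 7

Derivation:
byte[0]=0x1B cont=0 payload=0x1B: varint #1 complete (value=27); reset -> completed=1 acc=0 shift=0
byte[1]=0xD7 cont=1 payload=0x57: acc |= 87<<0 -> completed=1 acc=87 shift=7
byte[2]=0x59 cont=0 payload=0x59: varint #2 complete (value=11479); reset -> completed=2 acc=0 shift=0
byte[3]=0xD2 cont=1 payload=0x52: acc |= 82<<0 -> completed=2 acc=82 shift=7
byte[4]=0xB7 cont=1 payload=0x37: acc |= 55<<7 -> completed=2 acc=7122 shift=14
byte[5]=0x24 cont=0 payload=0x24: varint #3 complete (value=596946); reset -> completed=3 acc=0 shift=0
byte[6]=0x7D cont=0 payload=0x7D: varint #4 complete (value=125); reset -> completed=4 acc=0 shift=0
byte[7]=0x92 cont=1 payload=0x12: acc |= 18<<0 -> completed=4 acc=18 shift=7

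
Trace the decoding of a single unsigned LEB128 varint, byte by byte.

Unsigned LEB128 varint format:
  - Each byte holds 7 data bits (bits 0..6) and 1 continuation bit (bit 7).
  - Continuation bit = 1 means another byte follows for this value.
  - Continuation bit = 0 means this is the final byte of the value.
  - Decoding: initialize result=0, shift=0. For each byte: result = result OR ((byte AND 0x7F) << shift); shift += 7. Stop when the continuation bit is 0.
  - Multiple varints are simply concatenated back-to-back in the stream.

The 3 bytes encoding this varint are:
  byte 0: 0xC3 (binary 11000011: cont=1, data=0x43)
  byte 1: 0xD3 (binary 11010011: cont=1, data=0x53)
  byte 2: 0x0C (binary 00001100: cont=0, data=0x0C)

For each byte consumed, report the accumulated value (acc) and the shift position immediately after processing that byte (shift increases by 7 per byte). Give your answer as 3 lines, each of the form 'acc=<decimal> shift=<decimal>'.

Answer: acc=67 shift=7
acc=10691 shift=14
acc=207299 shift=21

Derivation:
byte 0=0xC3: payload=0x43=67, contrib = 67<<0 = 67; acc -> 67, shift -> 7
byte 1=0xD3: payload=0x53=83, contrib = 83<<7 = 10624; acc -> 10691, shift -> 14
byte 2=0x0C: payload=0x0C=12, contrib = 12<<14 = 196608; acc -> 207299, shift -> 21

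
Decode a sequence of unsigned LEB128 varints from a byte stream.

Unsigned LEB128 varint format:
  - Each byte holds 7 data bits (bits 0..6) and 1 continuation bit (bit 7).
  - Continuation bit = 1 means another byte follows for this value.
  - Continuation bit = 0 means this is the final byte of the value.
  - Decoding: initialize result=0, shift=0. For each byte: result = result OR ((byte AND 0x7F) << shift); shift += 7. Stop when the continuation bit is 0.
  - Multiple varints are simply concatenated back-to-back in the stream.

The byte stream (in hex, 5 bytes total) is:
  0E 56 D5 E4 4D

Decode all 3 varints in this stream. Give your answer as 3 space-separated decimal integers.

Answer: 14 86 1274453

Derivation:
  byte[0]=0x0E cont=0 payload=0x0E=14: acc |= 14<<0 -> acc=14 shift=7 [end]
Varint 1: bytes[0:1] = 0E -> value 14 (1 byte(s))
  byte[1]=0x56 cont=0 payload=0x56=86: acc |= 86<<0 -> acc=86 shift=7 [end]
Varint 2: bytes[1:2] = 56 -> value 86 (1 byte(s))
  byte[2]=0xD5 cont=1 payload=0x55=85: acc |= 85<<0 -> acc=85 shift=7
  byte[3]=0xE4 cont=1 payload=0x64=100: acc |= 100<<7 -> acc=12885 shift=14
  byte[4]=0x4D cont=0 payload=0x4D=77: acc |= 77<<14 -> acc=1274453 shift=21 [end]
Varint 3: bytes[2:5] = D5 E4 4D -> value 1274453 (3 byte(s))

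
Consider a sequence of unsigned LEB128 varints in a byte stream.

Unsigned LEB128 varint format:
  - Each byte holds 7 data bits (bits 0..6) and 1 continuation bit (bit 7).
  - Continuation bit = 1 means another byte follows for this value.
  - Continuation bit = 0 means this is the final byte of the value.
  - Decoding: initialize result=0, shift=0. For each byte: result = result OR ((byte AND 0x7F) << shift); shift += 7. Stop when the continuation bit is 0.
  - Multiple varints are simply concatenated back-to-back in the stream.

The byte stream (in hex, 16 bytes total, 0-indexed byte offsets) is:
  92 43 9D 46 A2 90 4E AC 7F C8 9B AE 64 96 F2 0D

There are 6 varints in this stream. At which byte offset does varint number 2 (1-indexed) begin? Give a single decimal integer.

  byte[0]=0x92 cont=1 payload=0x12=18: acc |= 18<<0 -> acc=18 shift=7
  byte[1]=0x43 cont=0 payload=0x43=67: acc |= 67<<7 -> acc=8594 shift=14 [end]
Varint 1: bytes[0:2] = 92 43 -> value 8594 (2 byte(s))
  byte[2]=0x9D cont=1 payload=0x1D=29: acc |= 29<<0 -> acc=29 shift=7
  byte[3]=0x46 cont=0 payload=0x46=70: acc |= 70<<7 -> acc=8989 shift=14 [end]
Varint 2: bytes[2:4] = 9D 46 -> value 8989 (2 byte(s))
  byte[4]=0xA2 cont=1 payload=0x22=34: acc |= 34<<0 -> acc=34 shift=7
  byte[5]=0x90 cont=1 payload=0x10=16: acc |= 16<<7 -> acc=2082 shift=14
  byte[6]=0x4E cont=0 payload=0x4E=78: acc |= 78<<14 -> acc=1280034 shift=21 [end]
Varint 3: bytes[4:7] = A2 90 4E -> value 1280034 (3 byte(s))
  byte[7]=0xAC cont=1 payload=0x2C=44: acc |= 44<<0 -> acc=44 shift=7
  byte[8]=0x7F cont=0 payload=0x7F=127: acc |= 127<<7 -> acc=16300 shift=14 [end]
Varint 4: bytes[7:9] = AC 7F -> value 16300 (2 byte(s))
  byte[9]=0xC8 cont=1 payload=0x48=72: acc |= 72<<0 -> acc=72 shift=7
  byte[10]=0x9B cont=1 payload=0x1B=27: acc |= 27<<7 -> acc=3528 shift=14
  byte[11]=0xAE cont=1 payload=0x2E=46: acc |= 46<<14 -> acc=757192 shift=21
  byte[12]=0x64 cont=0 payload=0x64=100: acc |= 100<<21 -> acc=210472392 shift=28 [end]
Varint 5: bytes[9:13] = C8 9B AE 64 -> value 210472392 (4 byte(s))
  byte[13]=0x96 cont=1 payload=0x16=22: acc |= 22<<0 -> acc=22 shift=7
  byte[14]=0xF2 cont=1 payload=0x72=114: acc |= 114<<7 -> acc=14614 shift=14
  byte[15]=0x0D cont=0 payload=0x0D=13: acc |= 13<<14 -> acc=227606 shift=21 [end]
Varint 6: bytes[13:16] = 96 F2 0D -> value 227606 (3 byte(s))

Answer: 2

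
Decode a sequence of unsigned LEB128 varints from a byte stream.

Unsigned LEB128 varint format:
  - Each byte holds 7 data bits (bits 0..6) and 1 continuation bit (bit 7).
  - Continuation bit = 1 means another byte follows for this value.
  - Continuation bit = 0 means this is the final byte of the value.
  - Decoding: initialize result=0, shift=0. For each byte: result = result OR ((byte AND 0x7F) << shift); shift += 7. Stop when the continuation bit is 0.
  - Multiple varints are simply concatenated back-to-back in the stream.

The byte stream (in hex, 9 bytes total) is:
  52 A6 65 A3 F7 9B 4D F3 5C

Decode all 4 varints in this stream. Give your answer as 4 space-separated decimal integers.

  byte[0]=0x52 cont=0 payload=0x52=82: acc |= 82<<0 -> acc=82 shift=7 [end]
Varint 1: bytes[0:1] = 52 -> value 82 (1 byte(s))
  byte[1]=0xA6 cont=1 payload=0x26=38: acc |= 38<<0 -> acc=38 shift=7
  byte[2]=0x65 cont=0 payload=0x65=101: acc |= 101<<7 -> acc=12966 shift=14 [end]
Varint 2: bytes[1:3] = A6 65 -> value 12966 (2 byte(s))
  byte[3]=0xA3 cont=1 payload=0x23=35: acc |= 35<<0 -> acc=35 shift=7
  byte[4]=0xF7 cont=1 payload=0x77=119: acc |= 119<<7 -> acc=15267 shift=14
  byte[5]=0x9B cont=1 payload=0x1B=27: acc |= 27<<14 -> acc=457635 shift=21
  byte[6]=0x4D cont=0 payload=0x4D=77: acc |= 77<<21 -> acc=161938339 shift=28 [end]
Varint 3: bytes[3:7] = A3 F7 9B 4D -> value 161938339 (4 byte(s))
  byte[7]=0xF3 cont=1 payload=0x73=115: acc |= 115<<0 -> acc=115 shift=7
  byte[8]=0x5C cont=0 payload=0x5C=92: acc |= 92<<7 -> acc=11891 shift=14 [end]
Varint 4: bytes[7:9] = F3 5C -> value 11891 (2 byte(s))

Answer: 82 12966 161938339 11891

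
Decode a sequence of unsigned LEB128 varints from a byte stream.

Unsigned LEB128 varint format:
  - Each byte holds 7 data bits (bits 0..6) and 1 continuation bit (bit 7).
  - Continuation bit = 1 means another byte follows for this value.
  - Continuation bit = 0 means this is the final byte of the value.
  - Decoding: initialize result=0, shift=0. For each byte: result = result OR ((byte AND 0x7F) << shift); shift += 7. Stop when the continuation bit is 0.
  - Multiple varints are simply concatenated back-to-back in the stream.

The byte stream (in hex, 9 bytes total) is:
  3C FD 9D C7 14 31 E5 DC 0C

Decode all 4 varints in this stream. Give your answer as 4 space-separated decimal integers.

Answer: 60 43110141 49 208485

Derivation:
  byte[0]=0x3C cont=0 payload=0x3C=60: acc |= 60<<0 -> acc=60 shift=7 [end]
Varint 1: bytes[0:1] = 3C -> value 60 (1 byte(s))
  byte[1]=0xFD cont=1 payload=0x7D=125: acc |= 125<<0 -> acc=125 shift=7
  byte[2]=0x9D cont=1 payload=0x1D=29: acc |= 29<<7 -> acc=3837 shift=14
  byte[3]=0xC7 cont=1 payload=0x47=71: acc |= 71<<14 -> acc=1167101 shift=21
  byte[4]=0x14 cont=0 payload=0x14=20: acc |= 20<<21 -> acc=43110141 shift=28 [end]
Varint 2: bytes[1:5] = FD 9D C7 14 -> value 43110141 (4 byte(s))
  byte[5]=0x31 cont=0 payload=0x31=49: acc |= 49<<0 -> acc=49 shift=7 [end]
Varint 3: bytes[5:6] = 31 -> value 49 (1 byte(s))
  byte[6]=0xE5 cont=1 payload=0x65=101: acc |= 101<<0 -> acc=101 shift=7
  byte[7]=0xDC cont=1 payload=0x5C=92: acc |= 92<<7 -> acc=11877 shift=14
  byte[8]=0x0C cont=0 payload=0x0C=12: acc |= 12<<14 -> acc=208485 shift=21 [end]
Varint 4: bytes[6:9] = E5 DC 0C -> value 208485 (3 byte(s))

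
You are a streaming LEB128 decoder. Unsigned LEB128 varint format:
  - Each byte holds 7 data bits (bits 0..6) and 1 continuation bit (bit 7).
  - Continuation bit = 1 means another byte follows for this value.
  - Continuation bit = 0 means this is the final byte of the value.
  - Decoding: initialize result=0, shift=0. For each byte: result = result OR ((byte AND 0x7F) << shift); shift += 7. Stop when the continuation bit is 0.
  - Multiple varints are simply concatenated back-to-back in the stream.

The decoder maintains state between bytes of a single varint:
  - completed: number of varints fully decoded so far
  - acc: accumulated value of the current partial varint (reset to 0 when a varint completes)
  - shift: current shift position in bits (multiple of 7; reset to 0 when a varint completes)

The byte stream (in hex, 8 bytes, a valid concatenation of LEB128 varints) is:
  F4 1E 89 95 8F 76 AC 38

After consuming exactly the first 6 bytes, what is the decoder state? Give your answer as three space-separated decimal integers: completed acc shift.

byte[0]=0xF4 cont=1 payload=0x74: acc |= 116<<0 -> completed=0 acc=116 shift=7
byte[1]=0x1E cont=0 payload=0x1E: varint #1 complete (value=3956); reset -> completed=1 acc=0 shift=0
byte[2]=0x89 cont=1 payload=0x09: acc |= 9<<0 -> completed=1 acc=9 shift=7
byte[3]=0x95 cont=1 payload=0x15: acc |= 21<<7 -> completed=1 acc=2697 shift=14
byte[4]=0x8F cont=1 payload=0x0F: acc |= 15<<14 -> completed=1 acc=248457 shift=21
byte[5]=0x76 cont=0 payload=0x76: varint #2 complete (value=247712393); reset -> completed=2 acc=0 shift=0

Answer: 2 0 0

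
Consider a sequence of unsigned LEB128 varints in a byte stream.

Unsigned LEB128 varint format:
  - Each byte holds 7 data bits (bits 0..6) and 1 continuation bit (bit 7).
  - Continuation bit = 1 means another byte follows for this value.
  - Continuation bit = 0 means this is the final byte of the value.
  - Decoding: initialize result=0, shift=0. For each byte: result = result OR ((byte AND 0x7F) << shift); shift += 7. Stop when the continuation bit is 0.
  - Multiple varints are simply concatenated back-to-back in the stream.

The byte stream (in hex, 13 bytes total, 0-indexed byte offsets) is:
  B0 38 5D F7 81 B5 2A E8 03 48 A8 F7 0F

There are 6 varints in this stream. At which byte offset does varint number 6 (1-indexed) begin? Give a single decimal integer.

Answer: 10

Derivation:
  byte[0]=0xB0 cont=1 payload=0x30=48: acc |= 48<<0 -> acc=48 shift=7
  byte[1]=0x38 cont=0 payload=0x38=56: acc |= 56<<7 -> acc=7216 shift=14 [end]
Varint 1: bytes[0:2] = B0 38 -> value 7216 (2 byte(s))
  byte[2]=0x5D cont=0 payload=0x5D=93: acc |= 93<<0 -> acc=93 shift=7 [end]
Varint 2: bytes[2:3] = 5D -> value 93 (1 byte(s))
  byte[3]=0xF7 cont=1 payload=0x77=119: acc |= 119<<0 -> acc=119 shift=7
  byte[4]=0x81 cont=1 payload=0x01=1: acc |= 1<<7 -> acc=247 shift=14
  byte[5]=0xB5 cont=1 payload=0x35=53: acc |= 53<<14 -> acc=868599 shift=21
  byte[6]=0x2A cont=0 payload=0x2A=42: acc |= 42<<21 -> acc=88948983 shift=28 [end]
Varint 3: bytes[3:7] = F7 81 B5 2A -> value 88948983 (4 byte(s))
  byte[7]=0xE8 cont=1 payload=0x68=104: acc |= 104<<0 -> acc=104 shift=7
  byte[8]=0x03 cont=0 payload=0x03=3: acc |= 3<<7 -> acc=488 shift=14 [end]
Varint 4: bytes[7:9] = E8 03 -> value 488 (2 byte(s))
  byte[9]=0x48 cont=0 payload=0x48=72: acc |= 72<<0 -> acc=72 shift=7 [end]
Varint 5: bytes[9:10] = 48 -> value 72 (1 byte(s))
  byte[10]=0xA8 cont=1 payload=0x28=40: acc |= 40<<0 -> acc=40 shift=7
  byte[11]=0xF7 cont=1 payload=0x77=119: acc |= 119<<7 -> acc=15272 shift=14
  byte[12]=0x0F cont=0 payload=0x0F=15: acc |= 15<<14 -> acc=261032 shift=21 [end]
Varint 6: bytes[10:13] = A8 F7 0F -> value 261032 (3 byte(s))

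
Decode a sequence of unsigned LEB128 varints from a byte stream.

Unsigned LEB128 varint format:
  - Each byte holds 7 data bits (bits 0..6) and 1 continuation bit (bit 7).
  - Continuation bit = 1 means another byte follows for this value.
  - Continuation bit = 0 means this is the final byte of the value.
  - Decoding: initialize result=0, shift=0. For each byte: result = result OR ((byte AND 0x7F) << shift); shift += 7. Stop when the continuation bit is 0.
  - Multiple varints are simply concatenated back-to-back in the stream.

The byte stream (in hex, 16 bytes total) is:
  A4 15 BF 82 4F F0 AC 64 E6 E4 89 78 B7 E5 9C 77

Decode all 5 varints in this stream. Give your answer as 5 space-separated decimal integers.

  byte[0]=0xA4 cont=1 payload=0x24=36: acc |= 36<<0 -> acc=36 shift=7
  byte[1]=0x15 cont=0 payload=0x15=21: acc |= 21<<7 -> acc=2724 shift=14 [end]
Varint 1: bytes[0:2] = A4 15 -> value 2724 (2 byte(s))
  byte[2]=0xBF cont=1 payload=0x3F=63: acc |= 63<<0 -> acc=63 shift=7
  byte[3]=0x82 cont=1 payload=0x02=2: acc |= 2<<7 -> acc=319 shift=14
  byte[4]=0x4F cont=0 payload=0x4F=79: acc |= 79<<14 -> acc=1294655 shift=21 [end]
Varint 2: bytes[2:5] = BF 82 4F -> value 1294655 (3 byte(s))
  byte[5]=0xF0 cont=1 payload=0x70=112: acc |= 112<<0 -> acc=112 shift=7
  byte[6]=0xAC cont=1 payload=0x2C=44: acc |= 44<<7 -> acc=5744 shift=14
  byte[7]=0x64 cont=0 payload=0x64=100: acc |= 100<<14 -> acc=1644144 shift=21 [end]
Varint 3: bytes[5:8] = F0 AC 64 -> value 1644144 (3 byte(s))
  byte[8]=0xE6 cont=1 payload=0x66=102: acc |= 102<<0 -> acc=102 shift=7
  byte[9]=0xE4 cont=1 payload=0x64=100: acc |= 100<<7 -> acc=12902 shift=14
  byte[10]=0x89 cont=1 payload=0x09=9: acc |= 9<<14 -> acc=160358 shift=21
  byte[11]=0x78 cont=0 payload=0x78=120: acc |= 120<<21 -> acc=251818598 shift=28 [end]
Varint 4: bytes[8:12] = E6 E4 89 78 -> value 251818598 (4 byte(s))
  byte[12]=0xB7 cont=1 payload=0x37=55: acc |= 55<<0 -> acc=55 shift=7
  byte[13]=0xE5 cont=1 payload=0x65=101: acc |= 101<<7 -> acc=12983 shift=14
  byte[14]=0x9C cont=1 payload=0x1C=28: acc |= 28<<14 -> acc=471735 shift=21
  byte[15]=0x77 cont=0 payload=0x77=119: acc |= 119<<21 -> acc=250032823 shift=28 [end]
Varint 5: bytes[12:16] = B7 E5 9C 77 -> value 250032823 (4 byte(s))

Answer: 2724 1294655 1644144 251818598 250032823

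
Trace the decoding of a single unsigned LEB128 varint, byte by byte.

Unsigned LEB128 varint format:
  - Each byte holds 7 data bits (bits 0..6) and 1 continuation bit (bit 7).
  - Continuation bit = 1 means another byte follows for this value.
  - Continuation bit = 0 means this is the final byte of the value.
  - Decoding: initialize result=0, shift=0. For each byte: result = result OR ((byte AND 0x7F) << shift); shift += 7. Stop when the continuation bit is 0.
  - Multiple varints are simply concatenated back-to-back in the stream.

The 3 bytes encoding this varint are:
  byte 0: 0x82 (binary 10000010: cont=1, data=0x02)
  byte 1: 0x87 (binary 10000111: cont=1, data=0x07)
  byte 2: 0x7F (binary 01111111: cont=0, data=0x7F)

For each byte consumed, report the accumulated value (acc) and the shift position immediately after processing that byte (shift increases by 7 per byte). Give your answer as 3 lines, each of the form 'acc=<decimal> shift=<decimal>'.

Answer: acc=2 shift=7
acc=898 shift=14
acc=2081666 shift=21

Derivation:
byte 0=0x82: payload=0x02=2, contrib = 2<<0 = 2; acc -> 2, shift -> 7
byte 1=0x87: payload=0x07=7, contrib = 7<<7 = 896; acc -> 898, shift -> 14
byte 2=0x7F: payload=0x7F=127, contrib = 127<<14 = 2080768; acc -> 2081666, shift -> 21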